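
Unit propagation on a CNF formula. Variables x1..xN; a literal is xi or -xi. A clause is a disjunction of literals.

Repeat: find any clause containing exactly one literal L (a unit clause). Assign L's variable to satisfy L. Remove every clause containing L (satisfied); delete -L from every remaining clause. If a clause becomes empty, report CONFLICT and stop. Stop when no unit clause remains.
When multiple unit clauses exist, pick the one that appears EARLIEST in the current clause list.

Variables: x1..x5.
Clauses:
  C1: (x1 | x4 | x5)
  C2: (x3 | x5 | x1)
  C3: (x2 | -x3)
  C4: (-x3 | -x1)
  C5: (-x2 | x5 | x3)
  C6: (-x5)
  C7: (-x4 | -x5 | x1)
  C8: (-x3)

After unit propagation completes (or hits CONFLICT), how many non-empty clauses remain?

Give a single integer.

unit clause [-5] forces x5=F; simplify:
  drop 5 from [1, 4, 5] -> [1, 4]
  drop 5 from [3, 5, 1] -> [3, 1]
  drop 5 from [-2, 5, 3] -> [-2, 3]
  satisfied 2 clause(s); 6 remain; assigned so far: [5]
unit clause [-3] forces x3=F; simplify:
  drop 3 from [3, 1] -> [1]
  drop 3 from [-2, 3] -> [-2]
  satisfied 3 clause(s); 3 remain; assigned so far: [3, 5]
unit clause [1] forces x1=T; simplify:
  satisfied 2 clause(s); 1 remain; assigned so far: [1, 3, 5]
unit clause [-2] forces x2=F; simplify:
  satisfied 1 clause(s); 0 remain; assigned so far: [1, 2, 3, 5]

Answer: 0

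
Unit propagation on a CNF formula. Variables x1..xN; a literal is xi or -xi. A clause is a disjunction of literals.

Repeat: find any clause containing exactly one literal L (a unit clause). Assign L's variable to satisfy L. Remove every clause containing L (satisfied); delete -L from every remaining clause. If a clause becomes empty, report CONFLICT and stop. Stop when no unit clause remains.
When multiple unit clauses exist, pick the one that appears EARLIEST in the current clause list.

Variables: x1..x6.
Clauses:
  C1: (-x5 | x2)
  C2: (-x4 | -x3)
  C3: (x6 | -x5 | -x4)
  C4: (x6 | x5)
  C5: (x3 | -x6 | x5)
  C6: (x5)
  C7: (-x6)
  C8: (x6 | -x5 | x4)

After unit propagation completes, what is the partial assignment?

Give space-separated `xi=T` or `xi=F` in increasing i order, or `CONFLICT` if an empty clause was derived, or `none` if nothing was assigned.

unit clause [5] forces x5=T; simplify:
  drop -5 from [-5, 2] -> [2]
  drop -5 from [6, -5, -4] -> [6, -4]
  drop -5 from [6, -5, 4] -> [6, 4]
  satisfied 3 clause(s); 5 remain; assigned so far: [5]
unit clause [2] forces x2=T; simplify:
  satisfied 1 clause(s); 4 remain; assigned so far: [2, 5]
unit clause [-6] forces x6=F; simplify:
  drop 6 from [6, -4] -> [-4]
  drop 6 from [6, 4] -> [4]
  satisfied 1 clause(s); 3 remain; assigned so far: [2, 5, 6]
unit clause [-4] forces x4=F; simplify:
  drop 4 from [4] -> [] (empty!)
  satisfied 2 clause(s); 1 remain; assigned so far: [2, 4, 5, 6]
CONFLICT (empty clause)

Answer: CONFLICT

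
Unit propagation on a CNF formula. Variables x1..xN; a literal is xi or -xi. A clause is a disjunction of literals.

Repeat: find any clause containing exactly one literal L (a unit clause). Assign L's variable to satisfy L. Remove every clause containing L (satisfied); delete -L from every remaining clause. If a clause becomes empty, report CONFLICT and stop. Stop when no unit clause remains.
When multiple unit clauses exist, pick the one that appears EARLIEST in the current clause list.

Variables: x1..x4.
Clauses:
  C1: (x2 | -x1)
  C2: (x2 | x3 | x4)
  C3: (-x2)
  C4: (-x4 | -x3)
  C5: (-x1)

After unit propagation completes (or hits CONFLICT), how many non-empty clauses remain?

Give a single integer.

Answer: 2

Derivation:
unit clause [-2] forces x2=F; simplify:
  drop 2 from [2, -1] -> [-1]
  drop 2 from [2, 3, 4] -> [3, 4]
  satisfied 1 clause(s); 4 remain; assigned so far: [2]
unit clause [-1] forces x1=F; simplify:
  satisfied 2 clause(s); 2 remain; assigned so far: [1, 2]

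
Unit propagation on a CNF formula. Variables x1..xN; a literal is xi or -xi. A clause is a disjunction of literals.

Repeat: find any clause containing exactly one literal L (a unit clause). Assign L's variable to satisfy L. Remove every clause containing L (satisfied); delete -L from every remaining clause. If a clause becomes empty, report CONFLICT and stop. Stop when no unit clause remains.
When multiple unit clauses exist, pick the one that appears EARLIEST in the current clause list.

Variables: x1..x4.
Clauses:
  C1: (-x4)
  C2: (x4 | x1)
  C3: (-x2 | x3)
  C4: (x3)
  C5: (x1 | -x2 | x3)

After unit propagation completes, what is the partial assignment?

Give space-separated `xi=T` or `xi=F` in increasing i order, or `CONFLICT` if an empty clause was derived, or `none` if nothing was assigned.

unit clause [-4] forces x4=F; simplify:
  drop 4 from [4, 1] -> [1]
  satisfied 1 clause(s); 4 remain; assigned so far: [4]
unit clause [1] forces x1=T; simplify:
  satisfied 2 clause(s); 2 remain; assigned so far: [1, 4]
unit clause [3] forces x3=T; simplify:
  satisfied 2 clause(s); 0 remain; assigned so far: [1, 3, 4]

Answer: x1=T x3=T x4=F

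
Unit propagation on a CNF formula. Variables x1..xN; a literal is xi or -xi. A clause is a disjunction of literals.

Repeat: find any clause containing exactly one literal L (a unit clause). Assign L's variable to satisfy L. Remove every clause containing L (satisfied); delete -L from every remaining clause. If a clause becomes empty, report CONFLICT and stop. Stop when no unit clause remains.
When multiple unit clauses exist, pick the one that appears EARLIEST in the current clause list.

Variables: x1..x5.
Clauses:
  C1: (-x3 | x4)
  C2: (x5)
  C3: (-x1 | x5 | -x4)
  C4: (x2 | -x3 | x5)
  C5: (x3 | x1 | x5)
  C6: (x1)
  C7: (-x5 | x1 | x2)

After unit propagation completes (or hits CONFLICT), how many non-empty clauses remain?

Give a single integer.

unit clause [5] forces x5=T; simplify:
  drop -5 from [-5, 1, 2] -> [1, 2]
  satisfied 4 clause(s); 3 remain; assigned so far: [5]
unit clause [1] forces x1=T; simplify:
  satisfied 2 clause(s); 1 remain; assigned so far: [1, 5]

Answer: 1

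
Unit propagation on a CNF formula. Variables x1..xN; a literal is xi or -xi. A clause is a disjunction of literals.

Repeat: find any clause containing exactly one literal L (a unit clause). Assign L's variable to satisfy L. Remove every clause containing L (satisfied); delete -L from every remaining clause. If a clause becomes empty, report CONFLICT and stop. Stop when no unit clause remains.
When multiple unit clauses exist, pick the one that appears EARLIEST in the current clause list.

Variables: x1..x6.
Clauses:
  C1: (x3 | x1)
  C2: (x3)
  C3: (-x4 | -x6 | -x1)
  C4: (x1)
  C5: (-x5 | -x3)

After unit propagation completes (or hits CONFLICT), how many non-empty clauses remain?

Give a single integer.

unit clause [3] forces x3=T; simplify:
  drop -3 from [-5, -3] -> [-5]
  satisfied 2 clause(s); 3 remain; assigned so far: [3]
unit clause [1] forces x1=T; simplify:
  drop -1 from [-4, -6, -1] -> [-4, -6]
  satisfied 1 clause(s); 2 remain; assigned so far: [1, 3]
unit clause [-5] forces x5=F; simplify:
  satisfied 1 clause(s); 1 remain; assigned so far: [1, 3, 5]

Answer: 1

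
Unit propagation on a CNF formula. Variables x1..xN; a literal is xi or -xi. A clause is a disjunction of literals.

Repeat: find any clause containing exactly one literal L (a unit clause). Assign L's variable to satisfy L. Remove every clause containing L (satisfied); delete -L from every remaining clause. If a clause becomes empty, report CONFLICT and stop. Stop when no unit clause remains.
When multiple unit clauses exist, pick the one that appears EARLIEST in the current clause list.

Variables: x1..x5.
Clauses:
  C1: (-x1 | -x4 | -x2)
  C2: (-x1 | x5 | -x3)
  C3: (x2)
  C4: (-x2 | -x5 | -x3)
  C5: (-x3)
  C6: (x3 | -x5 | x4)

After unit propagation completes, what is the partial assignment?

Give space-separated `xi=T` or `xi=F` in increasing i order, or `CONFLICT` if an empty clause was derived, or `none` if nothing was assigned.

Answer: x2=T x3=F

Derivation:
unit clause [2] forces x2=T; simplify:
  drop -2 from [-1, -4, -2] -> [-1, -4]
  drop -2 from [-2, -5, -3] -> [-5, -3]
  satisfied 1 clause(s); 5 remain; assigned so far: [2]
unit clause [-3] forces x3=F; simplify:
  drop 3 from [3, -5, 4] -> [-5, 4]
  satisfied 3 clause(s); 2 remain; assigned so far: [2, 3]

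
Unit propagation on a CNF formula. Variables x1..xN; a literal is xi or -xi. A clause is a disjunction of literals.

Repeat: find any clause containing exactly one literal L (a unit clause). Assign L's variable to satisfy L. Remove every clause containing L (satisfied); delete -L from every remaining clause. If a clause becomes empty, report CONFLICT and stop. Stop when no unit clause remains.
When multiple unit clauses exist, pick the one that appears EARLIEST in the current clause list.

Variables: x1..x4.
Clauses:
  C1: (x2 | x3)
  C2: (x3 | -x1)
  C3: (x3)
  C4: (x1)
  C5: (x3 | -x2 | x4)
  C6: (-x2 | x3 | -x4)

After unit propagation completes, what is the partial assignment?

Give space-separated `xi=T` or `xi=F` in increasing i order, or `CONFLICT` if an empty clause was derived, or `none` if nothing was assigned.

Answer: x1=T x3=T

Derivation:
unit clause [3] forces x3=T; simplify:
  satisfied 5 clause(s); 1 remain; assigned so far: [3]
unit clause [1] forces x1=T; simplify:
  satisfied 1 clause(s); 0 remain; assigned so far: [1, 3]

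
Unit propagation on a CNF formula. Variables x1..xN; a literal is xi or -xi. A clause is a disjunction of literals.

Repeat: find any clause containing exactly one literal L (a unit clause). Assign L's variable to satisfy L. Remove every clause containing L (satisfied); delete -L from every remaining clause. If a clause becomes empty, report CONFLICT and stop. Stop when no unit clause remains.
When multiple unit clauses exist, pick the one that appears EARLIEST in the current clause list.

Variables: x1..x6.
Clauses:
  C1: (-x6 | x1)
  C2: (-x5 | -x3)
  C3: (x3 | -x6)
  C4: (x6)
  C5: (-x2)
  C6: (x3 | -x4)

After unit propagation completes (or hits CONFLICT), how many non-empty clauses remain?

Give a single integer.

Answer: 0

Derivation:
unit clause [6] forces x6=T; simplify:
  drop -6 from [-6, 1] -> [1]
  drop -6 from [3, -6] -> [3]
  satisfied 1 clause(s); 5 remain; assigned so far: [6]
unit clause [1] forces x1=T; simplify:
  satisfied 1 clause(s); 4 remain; assigned so far: [1, 6]
unit clause [3] forces x3=T; simplify:
  drop -3 from [-5, -3] -> [-5]
  satisfied 2 clause(s); 2 remain; assigned so far: [1, 3, 6]
unit clause [-5] forces x5=F; simplify:
  satisfied 1 clause(s); 1 remain; assigned so far: [1, 3, 5, 6]
unit clause [-2] forces x2=F; simplify:
  satisfied 1 clause(s); 0 remain; assigned so far: [1, 2, 3, 5, 6]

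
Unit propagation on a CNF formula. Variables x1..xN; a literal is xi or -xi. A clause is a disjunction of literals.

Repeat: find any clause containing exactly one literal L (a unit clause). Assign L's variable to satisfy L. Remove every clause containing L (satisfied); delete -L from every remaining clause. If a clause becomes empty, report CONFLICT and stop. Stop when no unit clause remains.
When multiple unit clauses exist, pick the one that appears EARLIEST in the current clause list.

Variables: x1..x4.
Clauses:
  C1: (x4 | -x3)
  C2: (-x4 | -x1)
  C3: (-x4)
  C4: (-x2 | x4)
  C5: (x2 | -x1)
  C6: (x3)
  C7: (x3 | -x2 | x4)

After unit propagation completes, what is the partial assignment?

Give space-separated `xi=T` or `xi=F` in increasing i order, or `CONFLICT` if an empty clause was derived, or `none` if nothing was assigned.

Answer: CONFLICT

Derivation:
unit clause [-4] forces x4=F; simplify:
  drop 4 from [4, -3] -> [-3]
  drop 4 from [-2, 4] -> [-2]
  drop 4 from [3, -2, 4] -> [3, -2]
  satisfied 2 clause(s); 5 remain; assigned so far: [4]
unit clause [-3] forces x3=F; simplify:
  drop 3 from [3] -> [] (empty!)
  drop 3 from [3, -2] -> [-2]
  satisfied 1 clause(s); 4 remain; assigned so far: [3, 4]
CONFLICT (empty clause)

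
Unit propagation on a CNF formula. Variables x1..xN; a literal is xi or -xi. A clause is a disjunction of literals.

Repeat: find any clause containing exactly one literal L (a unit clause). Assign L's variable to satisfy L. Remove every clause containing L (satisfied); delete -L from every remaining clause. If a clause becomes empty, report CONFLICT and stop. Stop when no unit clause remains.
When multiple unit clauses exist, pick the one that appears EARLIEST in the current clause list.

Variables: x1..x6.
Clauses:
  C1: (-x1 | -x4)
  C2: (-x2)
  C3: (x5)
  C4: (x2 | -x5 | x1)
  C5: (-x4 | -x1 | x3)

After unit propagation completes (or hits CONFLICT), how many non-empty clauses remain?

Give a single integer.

Answer: 0

Derivation:
unit clause [-2] forces x2=F; simplify:
  drop 2 from [2, -5, 1] -> [-5, 1]
  satisfied 1 clause(s); 4 remain; assigned so far: [2]
unit clause [5] forces x5=T; simplify:
  drop -5 from [-5, 1] -> [1]
  satisfied 1 clause(s); 3 remain; assigned so far: [2, 5]
unit clause [1] forces x1=T; simplify:
  drop -1 from [-1, -4] -> [-4]
  drop -1 from [-4, -1, 3] -> [-4, 3]
  satisfied 1 clause(s); 2 remain; assigned so far: [1, 2, 5]
unit clause [-4] forces x4=F; simplify:
  satisfied 2 clause(s); 0 remain; assigned so far: [1, 2, 4, 5]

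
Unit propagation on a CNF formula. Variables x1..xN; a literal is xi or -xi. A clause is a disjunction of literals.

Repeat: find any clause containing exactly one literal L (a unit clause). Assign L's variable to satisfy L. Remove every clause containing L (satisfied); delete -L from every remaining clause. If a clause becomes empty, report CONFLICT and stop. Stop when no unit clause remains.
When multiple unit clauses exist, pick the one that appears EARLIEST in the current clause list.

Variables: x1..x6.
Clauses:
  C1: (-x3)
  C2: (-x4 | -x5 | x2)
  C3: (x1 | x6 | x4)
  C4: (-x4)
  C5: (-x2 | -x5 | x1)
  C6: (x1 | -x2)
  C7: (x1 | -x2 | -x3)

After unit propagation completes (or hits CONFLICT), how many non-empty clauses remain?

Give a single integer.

unit clause [-3] forces x3=F; simplify:
  satisfied 2 clause(s); 5 remain; assigned so far: [3]
unit clause [-4] forces x4=F; simplify:
  drop 4 from [1, 6, 4] -> [1, 6]
  satisfied 2 clause(s); 3 remain; assigned so far: [3, 4]

Answer: 3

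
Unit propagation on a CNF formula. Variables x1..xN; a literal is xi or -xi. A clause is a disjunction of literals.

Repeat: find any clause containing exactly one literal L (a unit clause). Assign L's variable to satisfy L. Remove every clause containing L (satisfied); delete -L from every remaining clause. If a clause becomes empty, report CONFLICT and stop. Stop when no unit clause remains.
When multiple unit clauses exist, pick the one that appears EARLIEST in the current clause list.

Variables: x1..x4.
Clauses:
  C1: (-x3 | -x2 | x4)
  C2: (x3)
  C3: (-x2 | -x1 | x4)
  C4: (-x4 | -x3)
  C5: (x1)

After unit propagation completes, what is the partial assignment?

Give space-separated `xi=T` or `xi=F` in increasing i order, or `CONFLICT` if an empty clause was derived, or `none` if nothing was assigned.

Answer: x1=T x2=F x3=T x4=F

Derivation:
unit clause [3] forces x3=T; simplify:
  drop -3 from [-3, -2, 4] -> [-2, 4]
  drop -3 from [-4, -3] -> [-4]
  satisfied 1 clause(s); 4 remain; assigned so far: [3]
unit clause [-4] forces x4=F; simplify:
  drop 4 from [-2, 4] -> [-2]
  drop 4 from [-2, -1, 4] -> [-2, -1]
  satisfied 1 clause(s); 3 remain; assigned so far: [3, 4]
unit clause [-2] forces x2=F; simplify:
  satisfied 2 clause(s); 1 remain; assigned so far: [2, 3, 4]
unit clause [1] forces x1=T; simplify:
  satisfied 1 clause(s); 0 remain; assigned so far: [1, 2, 3, 4]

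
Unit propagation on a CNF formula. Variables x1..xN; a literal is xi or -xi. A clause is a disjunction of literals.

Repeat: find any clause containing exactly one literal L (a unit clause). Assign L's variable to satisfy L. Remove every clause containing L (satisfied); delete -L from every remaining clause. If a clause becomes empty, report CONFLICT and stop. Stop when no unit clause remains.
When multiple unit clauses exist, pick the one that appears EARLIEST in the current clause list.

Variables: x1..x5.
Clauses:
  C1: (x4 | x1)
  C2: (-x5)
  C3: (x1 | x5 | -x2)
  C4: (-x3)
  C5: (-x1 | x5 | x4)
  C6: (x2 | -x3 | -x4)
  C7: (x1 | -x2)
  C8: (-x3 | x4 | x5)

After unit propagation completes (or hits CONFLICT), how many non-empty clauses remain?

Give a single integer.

Answer: 4

Derivation:
unit clause [-5] forces x5=F; simplify:
  drop 5 from [1, 5, -2] -> [1, -2]
  drop 5 from [-1, 5, 4] -> [-1, 4]
  drop 5 from [-3, 4, 5] -> [-3, 4]
  satisfied 1 clause(s); 7 remain; assigned so far: [5]
unit clause [-3] forces x3=F; simplify:
  satisfied 3 clause(s); 4 remain; assigned so far: [3, 5]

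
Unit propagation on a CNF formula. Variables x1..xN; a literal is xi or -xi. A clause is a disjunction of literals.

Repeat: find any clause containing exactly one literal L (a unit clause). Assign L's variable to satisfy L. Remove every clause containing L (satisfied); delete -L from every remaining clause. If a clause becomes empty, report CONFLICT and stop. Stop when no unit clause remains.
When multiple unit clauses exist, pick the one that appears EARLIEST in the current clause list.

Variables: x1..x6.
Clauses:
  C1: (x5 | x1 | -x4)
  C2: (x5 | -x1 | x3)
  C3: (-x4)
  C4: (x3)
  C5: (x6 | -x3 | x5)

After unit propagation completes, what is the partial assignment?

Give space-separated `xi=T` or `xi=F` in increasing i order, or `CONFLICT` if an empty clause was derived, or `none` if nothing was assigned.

Answer: x3=T x4=F

Derivation:
unit clause [-4] forces x4=F; simplify:
  satisfied 2 clause(s); 3 remain; assigned so far: [4]
unit clause [3] forces x3=T; simplify:
  drop -3 from [6, -3, 5] -> [6, 5]
  satisfied 2 clause(s); 1 remain; assigned so far: [3, 4]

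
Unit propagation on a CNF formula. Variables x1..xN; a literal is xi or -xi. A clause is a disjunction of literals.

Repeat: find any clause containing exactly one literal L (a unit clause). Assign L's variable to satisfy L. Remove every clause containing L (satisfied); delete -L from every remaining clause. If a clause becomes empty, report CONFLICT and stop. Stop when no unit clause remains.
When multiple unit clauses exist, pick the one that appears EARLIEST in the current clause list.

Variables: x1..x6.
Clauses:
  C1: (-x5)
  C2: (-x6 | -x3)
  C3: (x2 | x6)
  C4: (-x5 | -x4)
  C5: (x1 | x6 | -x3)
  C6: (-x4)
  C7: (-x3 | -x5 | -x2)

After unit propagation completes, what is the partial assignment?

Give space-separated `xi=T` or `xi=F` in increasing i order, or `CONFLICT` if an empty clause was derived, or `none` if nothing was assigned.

unit clause [-5] forces x5=F; simplify:
  satisfied 3 clause(s); 4 remain; assigned so far: [5]
unit clause [-4] forces x4=F; simplify:
  satisfied 1 clause(s); 3 remain; assigned so far: [4, 5]

Answer: x4=F x5=F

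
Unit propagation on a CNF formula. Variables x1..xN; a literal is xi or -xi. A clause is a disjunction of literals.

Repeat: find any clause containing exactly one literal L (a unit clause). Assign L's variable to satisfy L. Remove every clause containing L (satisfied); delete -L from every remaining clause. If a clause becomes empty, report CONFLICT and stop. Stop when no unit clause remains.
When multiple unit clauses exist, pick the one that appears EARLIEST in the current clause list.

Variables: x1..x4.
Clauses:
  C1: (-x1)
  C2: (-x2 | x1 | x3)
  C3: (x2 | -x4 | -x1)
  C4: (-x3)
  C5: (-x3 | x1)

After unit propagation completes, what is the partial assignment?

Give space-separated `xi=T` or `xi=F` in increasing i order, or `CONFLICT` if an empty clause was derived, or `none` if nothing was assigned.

Answer: x1=F x2=F x3=F

Derivation:
unit clause [-1] forces x1=F; simplify:
  drop 1 from [-2, 1, 3] -> [-2, 3]
  drop 1 from [-3, 1] -> [-3]
  satisfied 2 clause(s); 3 remain; assigned so far: [1]
unit clause [-3] forces x3=F; simplify:
  drop 3 from [-2, 3] -> [-2]
  satisfied 2 clause(s); 1 remain; assigned so far: [1, 3]
unit clause [-2] forces x2=F; simplify:
  satisfied 1 clause(s); 0 remain; assigned so far: [1, 2, 3]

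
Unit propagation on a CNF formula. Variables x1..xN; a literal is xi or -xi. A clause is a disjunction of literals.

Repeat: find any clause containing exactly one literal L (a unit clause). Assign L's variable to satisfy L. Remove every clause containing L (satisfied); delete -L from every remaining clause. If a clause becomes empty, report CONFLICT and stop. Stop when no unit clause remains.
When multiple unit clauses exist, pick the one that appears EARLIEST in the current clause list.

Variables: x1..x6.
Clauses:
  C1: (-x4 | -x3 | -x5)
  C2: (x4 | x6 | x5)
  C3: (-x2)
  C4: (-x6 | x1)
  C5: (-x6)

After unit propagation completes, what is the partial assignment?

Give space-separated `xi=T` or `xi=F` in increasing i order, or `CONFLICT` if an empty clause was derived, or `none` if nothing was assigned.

Answer: x2=F x6=F

Derivation:
unit clause [-2] forces x2=F; simplify:
  satisfied 1 clause(s); 4 remain; assigned so far: [2]
unit clause [-6] forces x6=F; simplify:
  drop 6 from [4, 6, 5] -> [4, 5]
  satisfied 2 clause(s); 2 remain; assigned so far: [2, 6]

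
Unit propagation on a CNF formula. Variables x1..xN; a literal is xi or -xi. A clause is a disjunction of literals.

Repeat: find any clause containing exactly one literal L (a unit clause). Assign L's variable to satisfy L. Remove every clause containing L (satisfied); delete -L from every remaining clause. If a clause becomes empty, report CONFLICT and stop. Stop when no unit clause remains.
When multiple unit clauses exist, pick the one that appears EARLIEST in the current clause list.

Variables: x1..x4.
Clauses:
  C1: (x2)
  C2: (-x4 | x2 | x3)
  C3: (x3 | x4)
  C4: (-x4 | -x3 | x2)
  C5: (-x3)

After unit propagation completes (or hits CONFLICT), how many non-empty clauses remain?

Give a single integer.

Answer: 0

Derivation:
unit clause [2] forces x2=T; simplify:
  satisfied 3 clause(s); 2 remain; assigned so far: [2]
unit clause [-3] forces x3=F; simplify:
  drop 3 from [3, 4] -> [4]
  satisfied 1 clause(s); 1 remain; assigned so far: [2, 3]
unit clause [4] forces x4=T; simplify:
  satisfied 1 clause(s); 0 remain; assigned so far: [2, 3, 4]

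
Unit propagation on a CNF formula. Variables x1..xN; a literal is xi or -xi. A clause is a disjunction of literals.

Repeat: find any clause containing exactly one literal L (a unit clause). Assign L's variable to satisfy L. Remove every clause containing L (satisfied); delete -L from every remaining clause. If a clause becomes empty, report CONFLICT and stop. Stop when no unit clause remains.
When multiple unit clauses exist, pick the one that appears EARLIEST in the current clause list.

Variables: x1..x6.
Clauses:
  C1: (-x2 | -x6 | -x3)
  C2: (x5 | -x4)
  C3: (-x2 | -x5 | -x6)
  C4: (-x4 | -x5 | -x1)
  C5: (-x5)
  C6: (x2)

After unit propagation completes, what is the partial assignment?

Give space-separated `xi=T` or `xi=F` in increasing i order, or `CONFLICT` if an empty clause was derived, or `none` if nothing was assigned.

Answer: x2=T x4=F x5=F

Derivation:
unit clause [-5] forces x5=F; simplify:
  drop 5 from [5, -4] -> [-4]
  satisfied 3 clause(s); 3 remain; assigned so far: [5]
unit clause [-4] forces x4=F; simplify:
  satisfied 1 clause(s); 2 remain; assigned so far: [4, 5]
unit clause [2] forces x2=T; simplify:
  drop -2 from [-2, -6, -3] -> [-6, -3]
  satisfied 1 clause(s); 1 remain; assigned so far: [2, 4, 5]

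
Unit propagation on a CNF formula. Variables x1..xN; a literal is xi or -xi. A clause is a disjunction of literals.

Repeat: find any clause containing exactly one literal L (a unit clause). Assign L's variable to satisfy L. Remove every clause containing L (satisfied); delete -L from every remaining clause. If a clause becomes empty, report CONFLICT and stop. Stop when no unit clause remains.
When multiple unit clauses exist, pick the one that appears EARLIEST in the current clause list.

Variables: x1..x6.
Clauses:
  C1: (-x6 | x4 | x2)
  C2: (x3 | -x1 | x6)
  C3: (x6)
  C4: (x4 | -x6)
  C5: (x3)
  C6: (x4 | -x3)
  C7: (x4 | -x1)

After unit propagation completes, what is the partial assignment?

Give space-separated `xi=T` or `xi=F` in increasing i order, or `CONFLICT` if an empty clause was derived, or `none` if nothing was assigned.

unit clause [6] forces x6=T; simplify:
  drop -6 from [-6, 4, 2] -> [4, 2]
  drop -6 from [4, -6] -> [4]
  satisfied 2 clause(s); 5 remain; assigned so far: [6]
unit clause [4] forces x4=T; simplify:
  satisfied 4 clause(s); 1 remain; assigned so far: [4, 6]
unit clause [3] forces x3=T; simplify:
  satisfied 1 clause(s); 0 remain; assigned so far: [3, 4, 6]

Answer: x3=T x4=T x6=T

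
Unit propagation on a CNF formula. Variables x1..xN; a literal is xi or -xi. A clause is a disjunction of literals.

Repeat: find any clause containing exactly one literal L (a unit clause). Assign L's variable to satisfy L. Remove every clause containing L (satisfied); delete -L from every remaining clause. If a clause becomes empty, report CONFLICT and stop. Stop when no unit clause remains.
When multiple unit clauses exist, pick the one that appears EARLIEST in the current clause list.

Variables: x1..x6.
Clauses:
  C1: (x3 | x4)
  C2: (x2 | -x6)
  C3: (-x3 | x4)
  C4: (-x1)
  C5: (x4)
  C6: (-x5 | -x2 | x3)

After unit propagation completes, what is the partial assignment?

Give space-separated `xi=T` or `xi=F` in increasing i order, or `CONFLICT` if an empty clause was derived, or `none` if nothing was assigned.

unit clause [-1] forces x1=F; simplify:
  satisfied 1 clause(s); 5 remain; assigned so far: [1]
unit clause [4] forces x4=T; simplify:
  satisfied 3 clause(s); 2 remain; assigned so far: [1, 4]

Answer: x1=F x4=T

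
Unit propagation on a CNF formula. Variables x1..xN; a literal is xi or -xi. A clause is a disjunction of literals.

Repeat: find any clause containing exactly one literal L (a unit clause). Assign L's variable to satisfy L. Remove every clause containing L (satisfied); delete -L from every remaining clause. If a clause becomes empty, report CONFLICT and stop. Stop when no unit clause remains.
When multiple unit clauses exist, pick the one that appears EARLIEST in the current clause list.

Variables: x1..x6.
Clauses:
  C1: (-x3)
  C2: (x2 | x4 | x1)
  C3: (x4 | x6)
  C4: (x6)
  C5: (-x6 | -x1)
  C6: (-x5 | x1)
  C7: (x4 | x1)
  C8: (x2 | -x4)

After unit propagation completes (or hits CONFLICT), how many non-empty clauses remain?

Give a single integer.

Answer: 0

Derivation:
unit clause [-3] forces x3=F; simplify:
  satisfied 1 clause(s); 7 remain; assigned so far: [3]
unit clause [6] forces x6=T; simplify:
  drop -6 from [-6, -1] -> [-1]
  satisfied 2 clause(s); 5 remain; assigned so far: [3, 6]
unit clause [-1] forces x1=F; simplify:
  drop 1 from [2, 4, 1] -> [2, 4]
  drop 1 from [-5, 1] -> [-5]
  drop 1 from [4, 1] -> [4]
  satisfied 1 clause(s); 4 remain; assigned so far: [1, 3, 6]
unit clause [-5] forces x5=F; simplify:
  satisfied 1 clause(s); 3 remain; assigned so far: [1, 3, 5, 6]
unit clause [4] forces x4=T; simplify:
  drop -4 from [2, -4] -> [2]
  satisfied 2 clause(s); 1 remain; assigned so far: [1, 3, 4, 5, 6]
unit clause [2] forces x2=T; simplify:
  satisfied 1 clause(s); 0 remain; assigned so far: [1, 2, 3, 4, 5, 6]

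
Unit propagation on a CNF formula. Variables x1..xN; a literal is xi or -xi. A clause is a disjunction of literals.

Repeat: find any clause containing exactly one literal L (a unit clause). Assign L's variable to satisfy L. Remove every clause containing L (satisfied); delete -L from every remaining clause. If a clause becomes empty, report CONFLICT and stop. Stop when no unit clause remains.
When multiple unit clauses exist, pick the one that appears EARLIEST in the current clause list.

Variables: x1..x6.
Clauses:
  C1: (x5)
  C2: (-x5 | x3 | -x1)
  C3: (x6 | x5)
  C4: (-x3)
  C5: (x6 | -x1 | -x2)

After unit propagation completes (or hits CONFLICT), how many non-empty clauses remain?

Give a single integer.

unit clause [5] forces x5=T; simplify:
  drop -5 from [-5, 3, -1] -> [3, -1]
  satisfied 2 clause(s); 3 remain; assigned so far: [5]
unit clause [-3] forces x3=F; simplify:
  drop 3 from [3, -1] -> [-1]
  satisfied 1 clause(s); 2 remain; assigned so far: [3, 5]
unit clause [-1] forces x1=F; simplify:
  satisfied 2 clause(s); 0 remain; assigned so far: [1, 3, 5]

Answer: 0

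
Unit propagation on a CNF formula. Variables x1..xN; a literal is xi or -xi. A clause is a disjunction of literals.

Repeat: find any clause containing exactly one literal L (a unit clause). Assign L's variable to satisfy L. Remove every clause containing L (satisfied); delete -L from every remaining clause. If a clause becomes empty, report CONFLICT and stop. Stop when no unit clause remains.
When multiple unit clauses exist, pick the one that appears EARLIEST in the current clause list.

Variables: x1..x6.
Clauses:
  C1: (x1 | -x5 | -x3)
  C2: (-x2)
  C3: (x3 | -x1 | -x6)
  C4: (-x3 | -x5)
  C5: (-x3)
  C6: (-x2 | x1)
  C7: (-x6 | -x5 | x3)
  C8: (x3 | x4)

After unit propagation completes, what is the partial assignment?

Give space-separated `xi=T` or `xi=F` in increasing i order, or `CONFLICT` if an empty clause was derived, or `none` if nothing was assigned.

unit clause [-2] forces x2=F; simplify:
  satisfied 2 clause(s); 6 remain; assigned so far: [2]
unit clause [-3] forces x3=F; simplify:
  drop 3 from [3, -1, -6] -> [-1, -6]
  drop 3 from [-6, -5, 3] -> [-6, -5]
  drop 3 from [3, 4] -> [4]
  satisfied 3 clause(s); 3 remain; assigned so far: [2, 3]
unit clause [4] forces x4=T; simplify:
  satisfied 1 clause(s); 2 remain; assigned so far: [2, 3, 4]

Answer: x2=F x3=F x4=T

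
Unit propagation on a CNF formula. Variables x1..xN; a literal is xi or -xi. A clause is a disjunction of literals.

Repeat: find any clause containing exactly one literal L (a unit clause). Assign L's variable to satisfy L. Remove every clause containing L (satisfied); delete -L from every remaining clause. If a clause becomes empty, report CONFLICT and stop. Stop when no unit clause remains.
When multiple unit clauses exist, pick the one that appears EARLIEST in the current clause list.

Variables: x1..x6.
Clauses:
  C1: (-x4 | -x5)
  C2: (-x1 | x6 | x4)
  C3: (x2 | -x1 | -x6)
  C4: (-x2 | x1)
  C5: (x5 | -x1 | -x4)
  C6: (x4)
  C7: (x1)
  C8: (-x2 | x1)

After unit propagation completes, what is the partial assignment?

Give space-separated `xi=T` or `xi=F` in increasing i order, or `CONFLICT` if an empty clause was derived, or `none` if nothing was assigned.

Answer: CONFLICT

Derivation:
unit clause [4] forces x4=T; simplify:
  drop -4 from [-4, -5] -> [-5]
  drop -4 from [5, -1, -4] -> [5, -1]
  satisfied 2 clause(s); 6 remain; assigned so far: [4]
unit clause [-5] forces x5=F; simplify:
  drop 5 from [5, -1] -> [-1]
  satisfied 1 clause(s); 5 remain; assigned so far: [4, 5]
unit clause [-1] forces x1=F; simplify:
  drop 1 from [-2, 1] -> [-2]
  drop 1 from [1] -> [] (empty!)
  drop 1 from [-2, 1] -> [-2]
  satisfied 2 clause(s); 3 remain; assigned so far: [1, 4, 5]
CONFLICT (empty clause)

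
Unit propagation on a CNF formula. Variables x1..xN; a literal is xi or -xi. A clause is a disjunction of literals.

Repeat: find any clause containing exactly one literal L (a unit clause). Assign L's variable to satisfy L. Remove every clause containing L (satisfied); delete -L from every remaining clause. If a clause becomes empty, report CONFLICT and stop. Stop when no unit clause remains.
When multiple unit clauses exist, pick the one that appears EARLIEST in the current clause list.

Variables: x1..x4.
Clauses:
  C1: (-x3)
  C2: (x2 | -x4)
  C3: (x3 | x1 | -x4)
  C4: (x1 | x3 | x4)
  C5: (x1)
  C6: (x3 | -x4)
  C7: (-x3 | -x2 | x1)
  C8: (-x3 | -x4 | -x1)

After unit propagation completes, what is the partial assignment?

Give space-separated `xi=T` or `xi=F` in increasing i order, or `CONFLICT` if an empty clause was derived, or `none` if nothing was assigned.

Answer: x1=T x3=F x4=F

Derivation:
unit clause [-3] forces x3=F; simplify:
  drop 3 from [3, 1, -4] -> [1, -4]
  drop 3 from [1, 3, 4] -> [1, 4]
  drop 3 from [3, -4] -> [-4]
  satisfied 3 clause(s); 5 remain; assigned so far: [3]
unit clause [1] forces x1=T; simplify:
  satisfied 3 clause(s); 2 remain; assigned so far: [1, 3]
unit clause [-4] forces x4=F; simplify:
  satisfied 2 clause(s); 0 remain; assigned so far: [1, 3, 4]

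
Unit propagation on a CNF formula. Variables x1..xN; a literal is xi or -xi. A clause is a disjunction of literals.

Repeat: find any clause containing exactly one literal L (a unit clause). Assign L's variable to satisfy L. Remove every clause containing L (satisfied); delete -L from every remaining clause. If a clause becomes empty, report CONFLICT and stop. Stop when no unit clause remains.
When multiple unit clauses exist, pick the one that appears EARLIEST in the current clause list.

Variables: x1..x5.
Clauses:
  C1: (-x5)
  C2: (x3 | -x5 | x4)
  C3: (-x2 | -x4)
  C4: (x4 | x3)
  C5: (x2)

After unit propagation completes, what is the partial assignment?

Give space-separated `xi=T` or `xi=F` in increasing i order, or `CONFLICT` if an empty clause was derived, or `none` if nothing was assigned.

Answer: x2=T x3=T x4=F x5=F

Derivation:
unit clause [-5] forces x5=F; simplify:
  satisfied 2 clause(s); 3 remain; assigned so far: [5]
unit clause [2] forces x2=T; simplify:
  drop -2 from [-2, -4] -> [-4]
  satisfied 1 clause(s); 2 remain; assigned so far: [2, 5]
unit clause [-4] forces x4=F; simplify:
  drop 4 from [4, 3] -> [3]
  satisfied 1 clause(s); 1 remain; assigned so far: [2, 4, 5]
unit clause [3] forces x3=T; simplify:
  satisfied 1 clause(s); 0 remain; assigned so far: [2, 3, 4, 5]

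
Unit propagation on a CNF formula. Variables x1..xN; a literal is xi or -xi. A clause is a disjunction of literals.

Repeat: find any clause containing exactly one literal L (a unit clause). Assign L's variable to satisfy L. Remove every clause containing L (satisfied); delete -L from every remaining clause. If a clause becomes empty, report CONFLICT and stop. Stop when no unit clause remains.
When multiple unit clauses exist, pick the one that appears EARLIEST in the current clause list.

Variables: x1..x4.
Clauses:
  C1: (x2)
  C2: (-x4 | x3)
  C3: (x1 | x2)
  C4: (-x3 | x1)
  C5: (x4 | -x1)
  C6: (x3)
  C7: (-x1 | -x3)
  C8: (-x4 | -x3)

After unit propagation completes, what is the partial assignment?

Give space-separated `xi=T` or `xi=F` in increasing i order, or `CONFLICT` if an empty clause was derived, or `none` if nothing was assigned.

Answer: CONFLICT

Derivation:
unit clause [2] forces x2=T; simplify:
  satisfied 2 clause(s); 6 remain; assigned so far: [2]
unit clause [3] forces x3=T; simplify:
  drop -3 from [-3, 1] -> [1]
  drop -3 from [-1, -3] -> [-1]
  drop -3 from [-4, -3] -> [-4]
  satisfied 2 clause(s); 4 remain; assigned so far: [2, 3]
unit clause [1] forces x1=T; simplify:
  drop -1 from [4, -1] -> [4]
  drop -1 from [-1] -> [] (empty!)
  satisfied 1 clause(s); 3 remain; assigned so far: [1, 2, 3]
CONFLICT (empty clause)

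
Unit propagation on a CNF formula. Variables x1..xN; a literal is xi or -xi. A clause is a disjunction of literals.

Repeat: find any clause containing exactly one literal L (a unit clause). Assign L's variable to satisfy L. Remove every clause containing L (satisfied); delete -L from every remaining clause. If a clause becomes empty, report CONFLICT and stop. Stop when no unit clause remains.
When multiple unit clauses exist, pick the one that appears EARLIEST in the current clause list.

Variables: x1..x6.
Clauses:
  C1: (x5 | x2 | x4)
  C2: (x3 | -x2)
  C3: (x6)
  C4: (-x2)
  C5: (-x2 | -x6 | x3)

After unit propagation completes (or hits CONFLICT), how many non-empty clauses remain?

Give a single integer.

unit clause [6] forces x6=T; simplify:
  drop -6 from [-2, -6, 3] -> [-2, 3]
  satisfied 1 clause(s); 4 remain; assigned so far: [6]
unit clause [-2] forces x2=F; simplify:
  drop 2 from [5, 2, 4] -> [5, 4]
  satisfied 3 clause(s); 1 remain; assigned so far: [2, 6]

Answer: 1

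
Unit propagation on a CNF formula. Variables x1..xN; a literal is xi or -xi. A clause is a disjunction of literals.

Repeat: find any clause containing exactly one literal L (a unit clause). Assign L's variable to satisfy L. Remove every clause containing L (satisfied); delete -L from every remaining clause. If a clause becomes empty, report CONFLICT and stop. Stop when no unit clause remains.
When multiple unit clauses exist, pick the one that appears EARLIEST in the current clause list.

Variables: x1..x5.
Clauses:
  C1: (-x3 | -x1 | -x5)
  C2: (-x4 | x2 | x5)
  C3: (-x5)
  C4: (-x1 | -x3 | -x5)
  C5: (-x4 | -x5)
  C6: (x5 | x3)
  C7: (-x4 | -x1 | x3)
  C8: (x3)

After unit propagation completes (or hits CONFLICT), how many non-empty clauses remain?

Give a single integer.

Answer: 1

Derivation:
unit clause [-5] forces x5=F; simplify:
  drop 5 from [-4, 2, 5] -> [-4, 2]
  drop 5 from [5, 3] -> [3]
  satisfied 4 clause(s); 4 remain; assigned so far: [5]
unit clause [3] forces x3=T; simplify:
  satisfied 3 clause(s); 1 remain; assigned so far: [3, 5]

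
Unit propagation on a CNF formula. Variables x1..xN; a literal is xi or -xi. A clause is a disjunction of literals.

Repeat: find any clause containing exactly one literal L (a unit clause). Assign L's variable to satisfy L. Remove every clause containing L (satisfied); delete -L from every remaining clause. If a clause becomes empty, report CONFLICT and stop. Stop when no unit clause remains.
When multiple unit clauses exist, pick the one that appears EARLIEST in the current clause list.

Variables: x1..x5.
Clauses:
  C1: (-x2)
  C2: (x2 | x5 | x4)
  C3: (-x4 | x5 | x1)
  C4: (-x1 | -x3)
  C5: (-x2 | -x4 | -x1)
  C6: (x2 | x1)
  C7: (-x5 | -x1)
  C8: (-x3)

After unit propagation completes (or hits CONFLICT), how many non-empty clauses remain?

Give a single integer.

Answer: 0

Derivation:
unit clause [-2] forces x2=F; simplify:
  drop 2 from [2, 5, 4] -> [5, 4]
  drop 2 from [2, 1] -> [1]
  satisfied 2 clause(s); 6 remain; assigned so far: [2]
unit clause [1] forces x1=T; simplify:
  drop -1 from [-1, -3] -> [-3]
  drop -1 from [-5, -1] -> [-5]
  satisfied 2 clause(s); 4 remain; assigned so far: [1, 2]
unit clause [-3] forces x3=F; simplify:
  satisfied 2 clause(s); 2 remain; assigned so far: [1, 2, 3]
unit clause [-5] forces x5=F; simplify:
  drop 5 from [5, 4] -> [4]
  satisfied 1 clause(s); 1 remain; assigned so far: [1, 2, 3, 5]
unit clause [4] forces x4=T; simplify:
  satisfied 1 clause(s); 0 remain; assigned so far: [1, 2, 3, 4, 5]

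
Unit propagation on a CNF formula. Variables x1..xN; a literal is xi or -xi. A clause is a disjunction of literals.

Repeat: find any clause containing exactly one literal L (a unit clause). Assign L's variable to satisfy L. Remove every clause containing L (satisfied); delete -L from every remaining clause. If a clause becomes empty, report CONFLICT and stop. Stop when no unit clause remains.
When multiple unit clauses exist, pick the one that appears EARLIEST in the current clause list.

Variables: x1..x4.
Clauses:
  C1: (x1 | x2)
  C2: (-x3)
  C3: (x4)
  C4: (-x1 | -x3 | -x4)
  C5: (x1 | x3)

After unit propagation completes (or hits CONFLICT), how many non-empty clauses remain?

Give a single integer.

Answer: 0

Derivation:
unit clause [-3] forces x3=F; simplify:
  drop 3 from [1, 3] -> [1]
  satisfied 2 clause(s); 3 remain; assigned so far: [3]
unit clause [4] forces x4=T; simplify:
  satisfied 1 clause(s); 2 remain; assigned so far: [3, 4]
unit clause [1] forces x1=T; simplify:
  satisfied 2 clause(s); 0 remain; assigned so far: [1, 3, 4]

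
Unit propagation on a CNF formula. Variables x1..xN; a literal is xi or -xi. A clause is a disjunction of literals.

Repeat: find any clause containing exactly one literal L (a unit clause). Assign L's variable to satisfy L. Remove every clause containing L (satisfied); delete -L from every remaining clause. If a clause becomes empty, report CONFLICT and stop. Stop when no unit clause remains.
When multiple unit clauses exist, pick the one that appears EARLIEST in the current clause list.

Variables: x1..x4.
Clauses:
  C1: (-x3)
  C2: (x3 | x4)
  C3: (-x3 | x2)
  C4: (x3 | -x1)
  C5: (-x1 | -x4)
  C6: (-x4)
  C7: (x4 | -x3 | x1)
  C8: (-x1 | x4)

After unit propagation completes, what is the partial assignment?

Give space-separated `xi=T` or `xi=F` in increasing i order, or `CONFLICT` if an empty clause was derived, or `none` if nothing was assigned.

Answer: CONFLICT

Derivation:
unit clause [-3] forces x3=F; simplify:
  drop 3 from [3, 4] -> [4]
  drop 3 from [3, -1] -> [-1]
  satisfied 3 clause(s); 5 remain; assigned so far: [3]
unit clause [4] forces x4=T; simplify:
  drop -4 from [-1, -4] -> [-1]
  drop -4 from [-4] -> [] (empty!)
  satisfied 2 clause(s); 3 remain; assigned so far: [3, 4]
CONFLICT (empty clause)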